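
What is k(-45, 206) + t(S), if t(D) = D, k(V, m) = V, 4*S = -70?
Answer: -125/2 ≈ -62.500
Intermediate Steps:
S = -35/2 (S = (¼)*(-70) = -35/2 ≈ -17.500)
k(-45, 206) + t(S) = -45 - 35/2 = -125/2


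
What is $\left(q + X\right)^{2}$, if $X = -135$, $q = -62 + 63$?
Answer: $17956$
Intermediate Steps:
$q = 1$
$\left(q + X\right)^{2} = \left(1 - 135\right)^{2} = \left(-134\right)^{2} = 17956$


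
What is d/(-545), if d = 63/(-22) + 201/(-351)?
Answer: 1769/280566 ≈ 0.0063051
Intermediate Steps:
d = -8845/2574 (d = 63*(-1/22) + 201*(-1/351) = -63/22 - 67/117 = -8845/2574 ≈ -3.4363)
d/(-545) = -8845/2574/(-545) = -8845/2574*(-1/545) = 1769/280566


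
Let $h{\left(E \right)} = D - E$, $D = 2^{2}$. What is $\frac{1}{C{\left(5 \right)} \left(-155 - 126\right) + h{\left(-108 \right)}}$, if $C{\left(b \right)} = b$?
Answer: $- \frac{1}{1293} \approx -0.0007734$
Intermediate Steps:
$D = 4$
$h{\left(E \right)} = 4 - E$
$\frac{1}{C{\left(5 \right)} \left(-155 - 126\right) + h{\left(-108 \right)}} = \frac{1}{5 \left(-155 - 126\right) + \left(4 - -108\right)} = \frac{1}{5 \left(-281\right) + \left(4 + 108\right)} = \frac{1}{-1405 + 112} = \frac{1}{-1293} = - \frac{1}{1293}$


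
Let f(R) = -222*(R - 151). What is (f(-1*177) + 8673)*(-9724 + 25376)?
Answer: 1275465828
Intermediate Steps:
f(R) = 33522 - 222*R (f(R) = -222*(-151 + R) = 33522 - 222*R)
(f(-1*177) + 8673)*(-9724 + 25376) = ((33522 - (-222)*177) + 8673)*(-9724 + 25376) = ((33522 - 222*(-177)) + 8673)*15652 = ((33522 + 39294) + 8673)*15652 = (72816 + 8673)*15652 = 81489*15652 = 1275465828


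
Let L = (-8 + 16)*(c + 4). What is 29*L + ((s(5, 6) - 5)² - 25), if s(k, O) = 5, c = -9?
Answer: -1185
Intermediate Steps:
L = -40 (L = (-8 + 16)*(-9 + 4) = 8*(-5) = -40)
29*L + ((s(5, 6) - 5)² - 25) = 29*(-40) + ((5 - 5)² - 25) = -1160 + (0² - 25) = -1160 + (0 - 25) = -1160 - 25 = -1185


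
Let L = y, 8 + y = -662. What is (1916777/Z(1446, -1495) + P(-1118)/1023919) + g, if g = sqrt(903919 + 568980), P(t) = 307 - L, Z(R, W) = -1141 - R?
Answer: -150970912428/203759881 + sqrt(1472899) ≈ 472.71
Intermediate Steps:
y = -670 (y = -8 - 662 = -670)
L = -670
P(t) = 977 (P(t) = 307 - 1*(-670) = 307 + 670 = 977)
g = sqrt(1472899) ≈ 1213.6
(1916777/Z(1446, -1495) + P(-1118)/1023919) + g = (1916777/(-1141 - 1*1446) + 977/1023919) + sqrt(1472899) = (1916777/(-1141 - 1446) + 977*(1/1023919)) + sqrt(1472899) = (1916777/(-2587) + 977/1023919) + sqrt(1472899) = (1916777*(-1/2587) + 977/1023919) + sqrt(1472899) = (-1916777/2587 + 977/1023919) + sqrt(1472899) = -150970912428/203759881 + sqrt(1472899)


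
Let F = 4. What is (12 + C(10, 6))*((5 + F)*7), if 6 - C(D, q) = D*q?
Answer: -2646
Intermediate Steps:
C(D, q) = 6 - D*q
(12 + C(10, 6))*((5 + F)*7) = (12 + (6 - 1*10*6))*((5 + 4)*7) = (12 + (6 - 60))*(9*7) = (12 - 54)*63 = -42*63 = -2646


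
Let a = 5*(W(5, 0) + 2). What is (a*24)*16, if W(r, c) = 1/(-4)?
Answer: 3360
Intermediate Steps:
W(r, c) = -1/4
a = 35/4 (a = 5*(-1/4 + 2) = 5*(7/4) = 35/4 ≈ 8.7500)
(a*24)*16 = ((35/4)*24)*16 = 210*16 = 3360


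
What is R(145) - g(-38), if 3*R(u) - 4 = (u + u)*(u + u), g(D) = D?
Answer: 84218/3 ≈ 28073.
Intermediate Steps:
R(u) = 4/3 + 4*u²/3 (R(u) = 4/3 + ((u + u)*(u + u))/3 = 4/3 + ((2*u)*(2*u))/3 = 4/3 + (4*u²)/3 = 4/3 + 4*u²/3)
R(145) - g(-38) = (4/3 + (4/3)*145²) - 1*(-38) = (4/3 + (4/3)*21025) + 38 = (4/3 + 84100/3) + 38 = 84104/3 + 38 = 84218/3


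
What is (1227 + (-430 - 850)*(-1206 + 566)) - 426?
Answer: 820001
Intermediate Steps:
(1227 + (-430 - 850)*(-1206 + 566)) - 426 = (1227 - 1280*(-640)) - 426 = (1227 + 819200) - 426 = 820427 - 426 = 820001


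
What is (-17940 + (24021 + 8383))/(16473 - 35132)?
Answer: -14464/18659 ≈ -0.77518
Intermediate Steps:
(-17940 + (24021 + 8383))/(16473 - 35132) = (-17940 + 32404)/(-18659) = 14464*(-1/18659) = -14464/18659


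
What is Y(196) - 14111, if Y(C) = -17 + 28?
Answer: -14100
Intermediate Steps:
Y(C) = 11
Y(196) - 14111 = 11 - 14111 = -14100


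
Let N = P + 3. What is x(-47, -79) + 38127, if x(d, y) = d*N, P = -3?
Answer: 38127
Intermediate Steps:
N = 0 (N = -3 + 3 = 0)
x(d, y) = 0 (x(d, y) = d*0 = 0)
x(-47, -79) + 38127 = 0 + 38127 = 38127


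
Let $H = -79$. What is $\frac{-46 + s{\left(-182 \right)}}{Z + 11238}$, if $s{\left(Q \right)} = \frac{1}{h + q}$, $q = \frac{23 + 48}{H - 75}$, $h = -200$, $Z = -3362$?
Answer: $- \frac{355055}{60784999} \approx -0.0058412$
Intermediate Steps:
$q = - \frac{71}{154}$ ($q = \frac{23 + 48}{-79 - 75} = \frac{71}{-79 - 75} = \frac{71}{-154} = 71 \left(- \frac{1}{154}\right) = - \frac{71}{154} \approx -0.46104$)
$s{\left(Q \right)} = - \frac{154}{30871}$ ($s{\left(Q \right)} = \frac{1}{-200 - \frac{71}{154}} = \frac{1}{- \frac{30871}{154}} = - \frac{154}{30871}$)
$\frac{-46 + s{\left(-182 \right)}}{Z + 11238} = \frac{-46 - \frac{154}{30871}}{-3362 + 11238} = - \frac{1420220}{30871 \cdot 7876} = \left(- \frac{1420220}{30871}\right) \frac{1}{7876} = - \frac{355055}{60784999}$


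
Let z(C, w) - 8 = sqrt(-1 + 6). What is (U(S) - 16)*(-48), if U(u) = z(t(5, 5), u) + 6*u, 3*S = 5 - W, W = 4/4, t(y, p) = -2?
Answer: -48*sqrt(5) ≈ -107.33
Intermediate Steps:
W = 1 (W = 4*(1/4) = 1)
S = 4/3 (S = (5 - 1*1)/3 = (5 - 1)/3 = (1/3)*4 = 4/3 ≈ 1.3333)
z(C, w) = 8 + sqrt(5) (z(C, w) = 8 + sqrt(-1 + 6) = 8 + sqrt(5))
U(u) = 8 + sqrt(5) + 6*u (U(u) = (8 + sqrt(5)) + 6*u = 8 + sqrt(5) + 6*u)
(U(S) - 16)*(-48) = ((8 + sqrt(5) + 6*(4/3)) - 16)*(-48) = ((8 + sqrt(5) + 8) - 16)*(-48) = ((16 + sqrt(5)) - 16)*(-48) = sqrt(5)*(-48) = -48*sqrt(5)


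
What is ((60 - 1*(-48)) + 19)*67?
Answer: 8509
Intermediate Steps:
((60 - 1*(-48)) + 19)*67 = ((60 + 48) + 19)*67 = (108 + 19)*67 = 127*67 = 8509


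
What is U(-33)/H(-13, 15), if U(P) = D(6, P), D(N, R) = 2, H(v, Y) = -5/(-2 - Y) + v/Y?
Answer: -255/73 ≈ -3.4931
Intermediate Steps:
U(P) = 2
U(-33)/H(-13, 15) = 2/(((2*(-13) + 5*15 + 15*(-13))/(15*(2 + 15)))) = 2/(((1/15)*(-26 + 75 - 195)/17)) = 2/(((1/15)*(1/17)*(-146))) = 2/(-146/255) = 2*(-255/146) = -255/73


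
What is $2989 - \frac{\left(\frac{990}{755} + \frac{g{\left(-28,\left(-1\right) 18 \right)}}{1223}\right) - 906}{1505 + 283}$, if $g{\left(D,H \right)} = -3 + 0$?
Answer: $\frac{329040298491}{110065108} \approx 2989.5$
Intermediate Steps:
$g{\left(D,H \right)} = -3$
$2989 - \frac{\left(\frac{990}{755} + \frac{g{\left(-28,\left(-1\right) 18 \right)}}{1223}\right) - 906}{1505 + 283} = 2989 - \frac{\left(\frac{990}{755} - \frac{3}{1223}\right) - 906}{1505 + 283} = 2989 - \frac{\left(990 \cdot \frac{1}{755} - \frac{3}{1223}\right) - 906}{1788} = 2989 - \left(\left(\frac{198}{151} - \frac{3}{1223}\right) - 906\right) \frac{1}{1788} = 2989 - \left(\frac{241701}{184673} - 906\right) \frac{1}{1788} = 2989 - \left(- \frac{167072037}{184673}\right) \frac{1}{1788} = 2989 - - \frac{55690679}{110065108} = 2989 + \frac{55690679}{110065108} = \frac{329040298491}{110065108}$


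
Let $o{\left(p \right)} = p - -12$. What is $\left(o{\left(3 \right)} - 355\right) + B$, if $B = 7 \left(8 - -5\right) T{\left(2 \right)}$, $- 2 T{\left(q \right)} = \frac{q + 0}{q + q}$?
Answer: $- \frac{1451}{4} \approx -362.75$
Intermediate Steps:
$o{\left(p \right)} = 12 + p$ ($o{\left(p \right)} = p + 12 = 12 + p$)
$T{\left(q \right)} = - \frac{1}{4}$ ($T{\left(q \right)} = - \frac{\left(q + 0\right) \frac{1}{q + q}}{2} = - \frac{q \frac{1}{2 q}}{2} = \left(- \frac{1}{2}\right) \frac{1}{2} = - \frac{1}{4}$)
$B = - \frac{91}{4}$ ($B = 7 \left(8 - -5\right) \left(- \frac{1}{4}\right) = 7 \left(8 + 5\right) \left(- \frac{1}{4}\right) = 7 \cdot 13 \left(- \frac{1}{4}\right) = 91 \left(- \frac{1}{4}\right) = - \frac{91}{4} \approx -22.75$)
$\left(o{\left(3 \right)} - 355\right) + B = \left(\left(12 + 3\right) - 355\right) - \frac{91}{4} = \left(15 - 355\right) - \frac{91}{4} = -340 - \frac{91}{4} = - \frac{1451}{4}$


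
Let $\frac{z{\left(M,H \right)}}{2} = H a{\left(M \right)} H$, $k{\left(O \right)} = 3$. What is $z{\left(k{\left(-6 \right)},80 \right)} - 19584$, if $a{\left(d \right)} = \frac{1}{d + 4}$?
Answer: $- \frac{124288}{7} \approx -17755.0$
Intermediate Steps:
$a{\left(d \right)} = \frac{1}{4 + d}$
$z{\left(M,H \right)} = \frac{2 H^{2}}{4 + M}$ ($z{\left(M,H \right)} = 2 \frac{H}{4 + M} H = 2 \frac{H^{2}}{4 + M} = \frac{2 H^{2}}{4 + M}$)
$z{\left(k{\left(-6 \right)},80 \right)} - 19584 = \frac{2 \cdot 80^{2}}{4 + 3} - 19584 = 2 \cdot 6400 \cdot \frac{1}{7} - 19584 = \frac{12800}{7} - 19584 = - \frac{124288}{7}$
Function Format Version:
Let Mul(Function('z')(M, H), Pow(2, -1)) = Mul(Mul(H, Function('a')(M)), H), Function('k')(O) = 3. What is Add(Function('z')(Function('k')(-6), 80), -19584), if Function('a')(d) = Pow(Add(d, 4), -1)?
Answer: Rational(-124288, 7) ≈ -17755.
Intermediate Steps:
Function('a')(d) = Pow(Add(4, d), -1)
Function('z')(M, H) = Mul(2, Pow(H, 2), Pow(Add(4, M), -1)) (Function('z')(M, H) = Mul(2, Mul(Mul(H, Pow(Add(4, M), -1)), H)) = Mul(2, Mul(Pow(H, 2), Pow(Add(4, M), -1))) = Mul(2, Pow(H, 2), Pow(Add(4, M), -1)))
Add(Function('z')(Function('k')(-6), 80), -19584) = Add(Mul(2, Pow(80, 2), Pow(Add(4, 3), -1)), -19584) = Add(Mul(2, 6400, Pow(7, -1)), -19584) = Add(Mul(2, 6400, Rational(1, 7)), -19584) = Add(Rational(12800, 7), -19584) = Rational(-124288, 7)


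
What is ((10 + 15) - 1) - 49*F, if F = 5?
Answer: -221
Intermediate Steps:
((10 + 15) - 1) - 49*F = ((10 + 15) - 1) - 49*5 = (25 - 1) - 245 = 24 - 245 = -221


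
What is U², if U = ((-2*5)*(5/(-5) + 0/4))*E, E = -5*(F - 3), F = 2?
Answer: 2500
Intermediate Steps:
E = 5 (E = -5*(2 - 3) = -5*(-1) = 5)
U = 50 (U = ((-2*5)*(5/(-5) + 0/4))*5 = -10*(5*(-⅕) + 0*(¼))*5 = -10*(-1 + 0)*5 = -10*(-1)*5 = 10*5 = 50)
U² = 50² = 2500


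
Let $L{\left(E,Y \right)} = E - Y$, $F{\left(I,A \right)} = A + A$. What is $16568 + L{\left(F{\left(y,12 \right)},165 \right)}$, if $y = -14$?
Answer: $16427$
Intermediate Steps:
$F{\left(I,A \right)} = 2 A$
$16568 + L{\left(F{\left(y,12 \right)},165 \right)} = 16568 + \left(2 \cdot 12 - 165\right) = 16568 + \left(24 - 165\right) = 16568 - 141 = 16427$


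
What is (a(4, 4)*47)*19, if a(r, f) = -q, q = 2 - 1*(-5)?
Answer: -6251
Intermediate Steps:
q = 7 (q = 2 + 5 = 7)
a(r, f) = -7 (a(r, f) = -1*7 = -7)
(a(4, 4)*47)*19 = -7*47*19 = -329*19 = -6251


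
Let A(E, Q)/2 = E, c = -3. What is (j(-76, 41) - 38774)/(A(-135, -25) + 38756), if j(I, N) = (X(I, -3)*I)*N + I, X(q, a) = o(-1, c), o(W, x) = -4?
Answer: -13193/19243 ≈ -0.68560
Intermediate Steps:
A(E, Q) = 2*E
X(q, a) = -4
j(I, N) = I - 4*I*N (j(I, N) = (-4*I)*N + I = -4*I*N + I = I - 4*I*N)
(j(-76, 41) - 38774)/(A(-135, -25) + 38756) = (-76*(1 - 4*41) - 38774)/(2*(-135) + 38756) = (-76*(1 - 164) - 38774)/(-270 + 38756) = (-76*(-163) - 38774)/38486 = (12388 - 38774)*(1/38486) = -26386*1/38486 = -13193/19243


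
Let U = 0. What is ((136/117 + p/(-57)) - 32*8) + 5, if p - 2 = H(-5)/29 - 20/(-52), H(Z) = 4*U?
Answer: -555482/2223 ≈ -249.88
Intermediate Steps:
H(Z) = 0 (H(Z) = 4*0 = 0)
p = 31/13 (p = 2 + (0/29 - 20/(-52)) = 2 + (0*(1/29) - 20*(-1/52)) = 2 + (0 + 5/13) = 2 + 5/13 = 31/13 ≈ 2.3846)
((136/117 + p/(-57)) - 32*8) + 5 = ((136/117 + (31/13)/(-57)) - 32*8) + 5 = ((136*(1/117) + (31/13)*(-1/57)) - 256) + 5 = ((136/117 - 31/741) - 256) + 5 = (2491/2223 - 256) + 5 = -566597/2223 + 5 = -555482/2223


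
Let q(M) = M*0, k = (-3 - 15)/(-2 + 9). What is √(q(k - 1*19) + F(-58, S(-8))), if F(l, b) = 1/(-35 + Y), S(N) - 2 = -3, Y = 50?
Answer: √15/15 ≈ 0.25820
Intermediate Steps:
S(N) = -1 (S(N) = 2 - 3 = -1)
k = -18/7 ≈ -2.5714
F(l, b) = 1/15 (F(l, b) = 1/(-35 + 50) = 1/15)
q(M) = 0
√(q(k - 1*19) + F(-58, S(-8))) = √(0 + 1/15) = √(1/15) = √15/15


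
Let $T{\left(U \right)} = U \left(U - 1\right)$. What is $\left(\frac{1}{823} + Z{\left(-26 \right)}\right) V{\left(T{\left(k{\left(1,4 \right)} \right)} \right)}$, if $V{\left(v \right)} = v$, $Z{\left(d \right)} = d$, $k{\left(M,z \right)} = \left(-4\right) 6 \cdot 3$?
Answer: $- \frac{112462632}{823} \approx -1.3665 \cdot 10^{5}$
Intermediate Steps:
$k{\left(M,z \right)} = -72$ ($k{\left(M,z \right)} = \left(-24\right) 3 = -72$)
$T{\left(U \right)} = U \left(-1 + U\right)$
$\left(\frac{1}{823} + Z{\left(-26 \right)}\right) V{\left(T{\left(k{\left(1,4 \right)} \right)} \right)} = \left(\frac{1}{823} - 26\right) \left(- 72 \left(-1 - 72\right)\right) = \left(\frac{1}{823} - 26\right) \left(\left(-72\right) \left(-73\right)\right) = \left(- \frac{21397}{823}\right) 5256 = - \frac{112462632}{823}$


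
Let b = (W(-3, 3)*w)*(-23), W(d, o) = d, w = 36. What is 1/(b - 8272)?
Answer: -1/5788 ≈ -0.00017277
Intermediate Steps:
b = 2484 (b = -3*36*(-23) = -108*(-23) = 2484)
1/(b - 8272) = 1/(2484 - 8272) = 1/(-5788) = -1/5788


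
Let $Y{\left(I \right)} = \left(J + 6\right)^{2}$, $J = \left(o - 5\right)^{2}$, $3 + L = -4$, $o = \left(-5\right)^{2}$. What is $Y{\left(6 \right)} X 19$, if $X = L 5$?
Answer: $-109615940$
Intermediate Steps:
$o = 25$
$L = -7$ ($L = -3 - 4 = -7$)
$X = -35$ ($X = \left(-7\right) 5 = -35$)
$J = 400$ ($J = \left(25 - 5\right)^{2} = 20^{2} = 400$)
$Y{\left(I \right)} = 164836$ ($Y{\left(I \right)} = \left(400 + 6\right)^{2} = 406^{2} = 164836$)
$Y{\left(6 \right)} X 19 = 164836 \left(-35\right) 19 = \left(-5769260\right) 19 = -109615940$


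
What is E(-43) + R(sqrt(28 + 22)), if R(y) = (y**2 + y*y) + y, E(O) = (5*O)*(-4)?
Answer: 960 + 5*sqrt(2) ≈ 967.07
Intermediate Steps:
E(O) = -20*O
R(y) = y + 2*y**2 (R(y) = (y**2 + y**2) + y = 2*y**2 + y = y + 2*y**2)
E(-43) + R(sqrt(28 + 22)) = -20*(-43) + sqrt(28 + 22)*(1 + 2*sqrt(28 + 22)) = 860 + sqrt(50)*(1 + 2*sqrt(50)) = 860 + (5*sqrt(2))*(1 + 2*(5*sqrt(2))) = 860 + (5*sqrt(2))*(1 + 10*sqrt(2)) = 860 + 5*sqrt(2)*(1 + 10*sqrt(2))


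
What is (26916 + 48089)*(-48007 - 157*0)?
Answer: -3600765035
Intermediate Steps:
(26916 + 48089)*(-48007 - 157*0) = 75005*(-48007 + 0) = 75005*(-48007) = -3600765035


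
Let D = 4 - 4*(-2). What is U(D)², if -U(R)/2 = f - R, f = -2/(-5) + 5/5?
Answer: 11236/25 ≈ 449.44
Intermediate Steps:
f = 7/5 (f = -2*(-⅕) + 5*(⅕) = ⅖ + 1 = 7/5 ≈ 1.4000)
D = 12 (D = 4 + 8 = 12)
U(R) = -14/5 + 2*R (U(R) = -2*(7/5 - R) = -14/5 + 2*R)
U(D)² = (-14/5 + 2*12)² = (-14/5 + 24)² = (106/5)² = 11236/25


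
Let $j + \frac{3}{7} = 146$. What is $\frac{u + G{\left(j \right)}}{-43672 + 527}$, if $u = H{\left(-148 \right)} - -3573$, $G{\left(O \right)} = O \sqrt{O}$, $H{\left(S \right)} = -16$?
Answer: $- \frac{3557}{43145} - \frac{1019 \sqrt{7133}}{2114105} \approx -0.12315$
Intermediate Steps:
$j = \frac{1019}{7}$ ($j = - \frac{3}{7} + 146 = \frac{1019}{7} \approx 145.57$)
$G{\left(O \right)} = O^{\frac{3}{2}}$
$u = 3557$ ($u = -16 - -3573 = -16 + 3573 = 3557$)
$\frac{u + G{\left(j \right)}}{-43672 + 527} = \frac{3557 + \left(\frac{1019}{7}\right)^{\frac{3}{2}}}{-43672 + 527} = \frac{3557 + \frac{1019 \sqrt{7133}}{49}}{-43145} = \left(3557 + \frac{1019 \sqrt{7133}}{49}\right) \left(- \frac{1}{43145}\right) = - \frac{3557}{43145} - \frac{1019 \sqrt{7133}}{2114105}$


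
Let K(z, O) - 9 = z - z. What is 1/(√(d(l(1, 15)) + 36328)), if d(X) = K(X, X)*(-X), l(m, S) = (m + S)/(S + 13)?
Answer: √444955/127130 ≈ 0.0052470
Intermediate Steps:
l(m, S) = (S + m)/(13 + S)
K(z, O) = 9 (K(z, O) = 9 + (z - z) = 9 + 0 = 9)
d(X) = -9*X (d(X) = 9*(-X) = -9*X)
1/(√(d(l(1, 15)) + 36328)) = 1/(√(-9*(15 + 1)/(13 + 15) + 36328)) = 1/(√(-9*16/28 + 36328)) = 1/(√(-9*4/7 + 36328)) = 1/(√(-36/7 + 36328)) = 1/(√(254260/7)) = 1/(2*√444955/7) = √444955/127130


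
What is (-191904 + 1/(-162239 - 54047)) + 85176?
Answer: -23083772209/216286 ≈ -1.0673e+5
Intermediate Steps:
(-191904 + 1/(-162239 - 54047)) + 85176 = (-191904 + 1/(-216286)) + 85176 = (-191904 - 1/216286) + 85176 = -41506148545/216286 + 85176 = -23083772209/216286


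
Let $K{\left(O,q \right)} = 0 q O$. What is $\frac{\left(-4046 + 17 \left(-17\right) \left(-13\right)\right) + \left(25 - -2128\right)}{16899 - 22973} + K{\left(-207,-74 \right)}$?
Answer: $- \frac{932}{3037} \approx -0.30688$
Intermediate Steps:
$K{\left(O,q \right)} = 0$ ($K{\left(O,q \right)} = 0 O = 0$)
$\frac{\left(-4046 + 17 \left(-17\right) \left(-13\right)\right) + \left(25 - -2128\right)}{16899 - 22973} + K{\left(-207,-74 \right)} = \frac{\left(-4046 + 17 \left(-17\right) \left(-13\right)\right) + \left(25 - -2128\right)}{16899 - 22973} + 0 = \frac{\left(-4046 - -3757\right) + \left(25 + 2128\right)}{-6074} + 0 = \left(\left(-4046 + 3757\right) + 2153\right) \left(- \frac{1}{6074}\right) + 0 = \left(-289 + 2153\right) \left(- \frac{1}{6074}\right) + 0 = 1864 \left(- \frac{1}{6074}\right) + 0 = - \frac{932}{3037} + 0 = - \frac{932}{3037}$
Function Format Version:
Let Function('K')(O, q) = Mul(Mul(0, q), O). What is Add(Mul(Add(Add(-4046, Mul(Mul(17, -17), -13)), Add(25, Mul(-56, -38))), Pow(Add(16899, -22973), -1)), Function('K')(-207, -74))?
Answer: Rational(-932, 3037) ≈ -0.30688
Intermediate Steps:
Function('K')(O, q) = 0 (Function('K')(O, q) = Mul(0, O) = 0)
Add(Mul(Add(Add(-4046, Mul(Mul(17, -17), -13)), Add(25, Mul(-56, -38))), Pow(Add(16899, -22973), -1)), Function('K')(-207, -74)) = Add(Mul(Add(Add(-4046, Mul(Mul(17, -17), -13)), Add(25, Mul(-56, -38))), Pow(Add(16899, -22973), -1)), 0) = Add(Mul(Add(Add(-4046, Mul(-289, -13)), Add(25, 2128)), Pow(-6074, -1)), 0) = Add(Mul(Add(Add(-4046, 3757), 2153), Rational(-1, 6074)), 0) = Add(Mul(Add(-289, 2153), Rational(-1, 6074)), 0) = Add(Mul(1864, Rational(-1, 6074)), 0) = Add(Rational(-932, 3037), 0) = Rational(-932, 3037)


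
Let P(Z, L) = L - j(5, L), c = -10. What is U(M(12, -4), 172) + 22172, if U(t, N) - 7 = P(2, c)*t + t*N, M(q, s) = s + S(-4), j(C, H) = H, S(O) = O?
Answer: 20803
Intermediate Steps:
M(q, s) = -4 + s (M(q, s) = s - 4 = -4 + s)
P(Z, L) = 0 (P(Z, L) = L - L = 0)
U(t, N) = 7 + N*t (U(t, N) = 7 + (0*t + t*N) = 7 + (0 + N*t) = 7 + N*t)
U(M(12, -4), 172) + 22172 = (7 + 172*(-4 - 4)) + 22172 = (7 + 172*(-8)) + 22172 = (7 - 1376) + 22172 = -1369 + 22172 = 20803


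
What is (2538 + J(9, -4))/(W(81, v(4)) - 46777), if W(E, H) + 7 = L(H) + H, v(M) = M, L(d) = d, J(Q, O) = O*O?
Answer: -1277/23388 ≈ -0.054601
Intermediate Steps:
J(Q, O) = O**2
W(E, H) = -7 + 2*H (W(E, H) = -7 + (H + H) = -7 + 2*H)
(2538 + J(9, -4))/(W(81, v(4)) - 46777) = (2538 + (-4)**2)/((-7 + 2*4) - 46777) = (2538 + 16)/((-7 + 8) - 46777) = 2554/(1 - 46777) = 2554/(-46776) = 2554*(-1/46776) = -1277/23388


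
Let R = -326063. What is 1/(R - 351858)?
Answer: -1/677921 ≈ -1.4751e-6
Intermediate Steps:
1/(R - 351858) = 1/(-326063 - 351858) = 1/(-677921) = -1/677921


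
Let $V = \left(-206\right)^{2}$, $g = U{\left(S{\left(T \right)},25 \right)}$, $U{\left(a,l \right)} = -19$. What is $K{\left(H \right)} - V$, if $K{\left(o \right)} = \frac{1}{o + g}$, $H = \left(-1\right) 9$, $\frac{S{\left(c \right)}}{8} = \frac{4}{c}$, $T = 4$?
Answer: $- \frac{1188209}{28} \approx -42436.0$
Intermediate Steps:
$S{\left(c \right)} = \frac{32}{c}$ ($S{\left(c \right)} = 8 \frac{4}{c} = \frac{32}{c}$)
$g = -19$
$H = -9$
$V = 42436$
$K{\left(o \right)} = \frac{1}{-19 + o}$ ($K{\left(o \right)} = \frac{1}{o - 19} = \frac{1}{-19 + o}$)
$K{\left(H \right)} - V = \frac{1}{-19 - 9} - 42436 = \frac{1}{-28} - 42436 = - \frac{1}{28} - 42436 = - \frac{1188209}{28}$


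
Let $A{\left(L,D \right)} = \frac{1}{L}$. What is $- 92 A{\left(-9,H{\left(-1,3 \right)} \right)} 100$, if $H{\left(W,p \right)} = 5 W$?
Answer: $\frac{9200}{9} \approx 1022.2$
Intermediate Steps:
$- 92 A{\left(-9,H{\left(-1,3 \right)} \right)} 100 = - \frac{92}{-9} \cdot 100 = \left(-92\right) \left(- \frac{1}{9}\right) 100 = \frac{92}{9} \cdot 100 = \frac{9200}{9}$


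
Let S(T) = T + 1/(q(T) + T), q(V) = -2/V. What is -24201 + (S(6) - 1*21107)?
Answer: -770131/17 ≈ -45302.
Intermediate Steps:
S(T) = T + 1/(T - 2/T) (S(T) = T + 1/(-2/T + T) = T + 1/(T - 2/T))
-24201 + (S(6) - 1*21107) = -24201 + ((6**3 - 1*6)/(-2 + 6**2) - 1*21107) = -24201 + ((216 - 6)/(-2 + 36) - 21107) = -24201 + (210/34 - 21107) = -24201 + ((1/34)*210 - 21107) = -24201 + (105/17 - 21107) = -24201 - 358714/17 = -770131/17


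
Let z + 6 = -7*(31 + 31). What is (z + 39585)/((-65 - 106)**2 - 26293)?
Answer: 39145/2948 ≈ 13.278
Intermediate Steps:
z = -440 (z = -6 - 7*(31 + 31) = -6 - 7*62 = -6 - 434 = -440)
(z + 39585)/((-65 - 106)**2 - 26293) = (-440 + 39585)/((-65 - 106)**2 - 26293) = 39145/((-171)**2 - 26293) = 39145/(29241 - 26293) = 39145/2948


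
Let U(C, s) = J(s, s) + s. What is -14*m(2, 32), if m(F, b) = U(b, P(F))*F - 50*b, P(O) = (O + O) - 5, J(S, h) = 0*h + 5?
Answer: 22288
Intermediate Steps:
J(S, h) = 5 (J(S, h) = 0 + 5 = 5)
P(O) = -5 + 2*O (P(O) = 2*O - 5 = -5 + 2*O)
U(C, s) = 5 + s
m(F, b) = -50*b + 2*F² (m(F, b) = (5 + (-5 + 2*F))*F - 50*b = (2*F)*F - 50*b = 2*F² - 50*b = -50*b + 2*F²)
-14*m(2, 32) = -14*(-50*32 + 2*2²) = -14*(-1600 + 2*4) = -14*(-1600 + 8) = -14*(-1592) = 22288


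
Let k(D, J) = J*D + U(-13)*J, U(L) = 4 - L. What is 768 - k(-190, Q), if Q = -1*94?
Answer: -15494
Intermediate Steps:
Q = -94
k(D, J) = 17*J + D*J (k(D, J) = J*D + (4 - 1*(-13))*J = D*J + (4 + 13)*J = D*J + 17*J = 17*J + D*J)
768 - k(-190, Q) = 768 - (-94)*(17 - 190) = 768 - (-94)*(-173) = 768 - 1*16262 = 768 - 16262 = -15494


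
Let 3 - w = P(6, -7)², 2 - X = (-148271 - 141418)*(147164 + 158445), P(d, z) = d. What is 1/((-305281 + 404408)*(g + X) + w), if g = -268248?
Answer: 1/8775841912909052 ≈ 1.1395e-16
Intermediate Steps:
X = 88531565603 (X = 2 - (-148271 - 141418)*(147164 + 158445) = 2 - (-289689)*305609 = 2 - 1*(-88531565601) = 2 + 88531565601 = 88531565603)
w = -33 (w = 3 - 1*6² = 3 - 1*36 = 3 - 36 = -33)
1/((-305281 + 404408)*(g + X) + w) = 1/((-305281 + 404408)*(-268248 + 88531565603) - 33) = 1/(99127*88531297355 - 33) = 1/(8775841912909085 - 33) = 1/8775841912909052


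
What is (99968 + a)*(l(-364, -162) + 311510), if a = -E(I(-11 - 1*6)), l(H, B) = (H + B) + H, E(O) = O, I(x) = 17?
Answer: 31046779620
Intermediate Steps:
l(H, B) = B + 2*H (l(H, B) = (B + H) + H = B + 2*H)
a = -17 (a = -1*17 = -17)
(99968 + a)*(l(-364, -162) + 311510) = (99968 - 17)*((-162 + 2*(-364)) + 311510) = 99951*((-162 - 728) + 311510) = 99951*(-890 + 311510) = 99951*310620 = 31046779620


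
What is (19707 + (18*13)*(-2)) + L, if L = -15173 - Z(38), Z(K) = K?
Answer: 4028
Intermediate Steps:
L = -15211 (L = -15173 - 1*38 = -15173 - 38 = -15211)
(19707 + (18*13)*(-2)) + L = (19707 + (18*13)*(-2)) - 15211 = (19707 + 234*(-2)) - 15211 = (19707 - 468) - 15211 = 19239 - 15211 = 4028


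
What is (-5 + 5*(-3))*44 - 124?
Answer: -1004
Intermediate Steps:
(-5 + 5*(-3))*44 - 124 = (-5 - 15)*44 - 124 = -20*44 - 124 = -880 - 124 = -1004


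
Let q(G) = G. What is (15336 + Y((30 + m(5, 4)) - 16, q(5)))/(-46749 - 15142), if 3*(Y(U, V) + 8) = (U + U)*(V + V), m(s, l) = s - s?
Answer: -46264/185673 ≈ -0.24917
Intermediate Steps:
m(s, l) = 0
Y(U, V) = -8 + 4*U*V/3 (Y(U, V) = -8 + ((U + U)*(V + V))/3 = -8 + ((2*U)*(2*V))/3 = -8 + (4*U*V)/3 = -8 + 4*U*V/3)
(15336 + Y((30 + m(5, 4)) - 16, q(5)))/(-46749 - 15142) = (15336 + (-8 + (4/3)*((30 + 0) - 16)*5))/(-46749 - 15142) = (15336 + (-8 + (4/3)*(30 - 16)*5))/(-61891) = (15336 + (-8 + (4/3)*14*5))*(-1/61891) = (15336 + (-8 + 280/3))*(-1/61891) = (15336 + 256/3)*(-1/61891) = (46264/3)*(-1/61891) = -46264/185673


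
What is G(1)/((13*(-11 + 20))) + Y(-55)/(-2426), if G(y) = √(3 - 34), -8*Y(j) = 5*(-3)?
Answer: -15/19408 + I*√31/117 ≈ -0.00077288 + 0.047588*I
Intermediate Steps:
Y(j) = 15/8 (Y(j) = -5*(-3)/8 = -⅛*(-15) = 15/8)
G(y) = I*√31 (G(y) = √(-31) = I*√31)
G(1)/((13*(-11 + 20))) + Y(-55)/(-2426) = (I*√31)/((13*(-11 + 20))) + (15/8)/(-2426) = (I*√31)/((13*9)) + (15/8)*(-1/2426) = (I*√31)/117 - 15/19408 = (I*√31)*(1/117) - 15/19408 = I*√31/117 - 15/19408 = -15/19408 + I*√31/117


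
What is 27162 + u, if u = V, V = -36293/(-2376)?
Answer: 64573205/2376 ≈ 27177.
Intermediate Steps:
V = 36293/2376 (V = -36293*(-1/2376) = 36293/2376 ≈ 15.275)
u = 36293/2376 ≈ 15.275
27162 + u = 27162 + 36293/2376 = 64573205/2376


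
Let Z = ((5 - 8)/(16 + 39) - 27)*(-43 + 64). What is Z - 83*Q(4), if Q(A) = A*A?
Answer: -104288/55 ≈ -1896.1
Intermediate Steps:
Q(A) = A**2
Z = -31248/55 (Z = (-3/55 - 27)*21 = -1488/55*21 = -31248/55 ≈ -568.15)
Z - 83*Q(4) = -31248/55 - 83*4**2 = -31248/55 - 83*16 = -31248/55 - 1328 = -104288/55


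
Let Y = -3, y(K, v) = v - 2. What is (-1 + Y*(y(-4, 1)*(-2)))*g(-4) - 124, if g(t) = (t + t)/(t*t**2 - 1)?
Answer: -8116/65 ≈ -124.86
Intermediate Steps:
y(K, v) = -2 + v
g(t) = 2*t/(-1 + t**3) (g(t) = (2*t)/(t**3 - 1) = (2*t)/(-1 + t**3) = 2*t/(-1 + t**3))
(-1 + Y*(y(-4, 1)*(-2)))*g(-4) - 124 = (-1 - 3*(-2 + 1)*(-2))*(2*(-4)/(-1 + (-4)**3)) - 124 = (-1 - (-3)*(-2))*(2*(-4)/(-1 - 64)) - 124 = (-1 - 3*2)*(2*(-4)/(-65)) - 124 = (-1 - 6)*(2*(-4)*(-1/65)) - 124 = -7*8/65 - 124 = -56/65 - 124 = -8116/65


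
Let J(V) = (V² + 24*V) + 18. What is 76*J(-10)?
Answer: -9272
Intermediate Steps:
J(V) = 18 + V² + 24*V
76*J(-10) = 76*(18 + (-10)² + 24*(-10)) = 76*(18 + 100 - 240) = 76*(-122) = -9272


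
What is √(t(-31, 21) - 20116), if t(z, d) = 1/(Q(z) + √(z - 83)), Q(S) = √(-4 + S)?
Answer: √(-I - 20116*√35 - 20116*√114)/√(√35 + √114) ≈ 0.00021246 - 141.83*I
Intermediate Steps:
t(z, d) = 1/(√(-83 + z) + √(-4 + z)) (t(z, d) = 1/(√(-4 + z) + √(z - 83)) = 1/(√(-4 + z) + √(-83 + z)) = 1/(√(-83 + z) + √(-4 + z)))
√(t(-31, 21) - 20116) = √(1/(√(-83 - 31) + √(-4 - 31)) - 20116) = √(1/(√(-114) + √(-35)) - 20116) = √(1/(I*√114 + I*√35) - 20116) = √(1/(I*√35 + I*√114) - 20116) = √(-20116 + 1/(I*√35 + I*√114))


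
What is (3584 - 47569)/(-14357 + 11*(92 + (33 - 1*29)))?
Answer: 43985/13301 ≈ 3.3069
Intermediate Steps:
(3584 - 47569)/(-14357 + 11*(92 + (33 - 1*29))) = -43985/(-14357 + 11*(92 + (33 - 29))) = -43985/(-14357 + 11*(92 + 4)) = -43985/(-14357 + 11*96) = -43985/(-14357 + 1056) = -43985/(-13301) = -43985*(-1/13301) = 43985/13301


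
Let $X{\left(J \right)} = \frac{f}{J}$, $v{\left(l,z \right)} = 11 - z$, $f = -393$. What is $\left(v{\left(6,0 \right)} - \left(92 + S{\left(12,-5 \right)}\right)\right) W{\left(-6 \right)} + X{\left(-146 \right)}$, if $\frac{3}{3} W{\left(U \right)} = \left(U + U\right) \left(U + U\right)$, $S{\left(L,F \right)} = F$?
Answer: $- \frac{1597431}{146} \approx -10941.0$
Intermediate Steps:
$W{\left(U \right)} = 4 U^{2}$ ($W{\left(U \right)} = \left(U + U\right) \left(U + U\right) = 2 U 2 U = 4 U^{2}$)
$X{\left(J \right)} = - \frac{393}{J}$
$\left(v{\left(6,0 \right)} - \left(92 + S{\left(12,-5 \right)}\right)\right) W{\left(-6 \right)} + X{\left(-146 \right)} = \left(\left(11 - 0\right) - 87\right) 4 \left(-6\right)^{2} - \frac{393}{-146} = \left(\left(11 + 0\right) + \left(-92 + 5\right)\right) 4 \cdot 36 - - \frac{393}{146} = \left(11 - 87\right) 144 + \frac{393}{146} = \left(-76\right) 144 + \frac{393}{146} = -10944 + \frac{393}{146} = - \frac{1597431}{146}$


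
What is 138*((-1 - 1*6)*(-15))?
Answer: 14490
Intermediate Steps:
138*((-1 - 1*6)*(-15)) = 138*((-1 - 6)*(-15)) = 138*(-7*(-15)) = 138*105 = 14490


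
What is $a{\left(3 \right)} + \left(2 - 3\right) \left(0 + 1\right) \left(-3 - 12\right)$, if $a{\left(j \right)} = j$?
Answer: $18$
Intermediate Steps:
$a{\left(3 \right)} + \left(2 - 3\right) \left(0 + 1\right) \left(-3 - 12\right) = 3 + \left(2 - 3\right) \left(0 + 1\right) \left(-3 - 12\right) = 3 + \left(2 - 3\right) 1 \left(-3 - 12\right) = 3 + \left(-1\right) 1 \left(-15\right) = 3 - -15 = 3 + 15 = 18$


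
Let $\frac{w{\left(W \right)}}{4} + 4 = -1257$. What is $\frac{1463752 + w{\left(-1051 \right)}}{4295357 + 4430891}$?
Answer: $\frac{364677}{2181562} \approx 0.16716$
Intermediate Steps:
$w{\left(W \right)} = -5044$ ($w{\left(W \right)} = -16 + 4 \left(-1257\right) = -16 - 5028 = -5044$)
$\frac{1463752 + w{\left(-1051 \right)}}{4295357 + 4430891} = \frac{1463752 - 5044}{4295357 + 4430891} = \frac{1458708}{8726248} = 1458708 \cdot \frac{1}{8726248} = \frac{364677}{2181562}$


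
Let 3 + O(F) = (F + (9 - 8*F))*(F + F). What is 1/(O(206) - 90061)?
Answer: -1/680460 ≈ -1.4696e-6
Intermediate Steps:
O(F) = -3 + 2*F*(9 - 7*F) (O(F) = -3 + (F + (9 - 8*F))*(F + F) = -3 + (9 - 7*F)*(2*F) = -3 + 2*F*(9 - 7*F))
1/(O(206) - 90061) = 1/((-3 - 14*206² + 18*206) - 90061) = 1/((-3 - 14*42436 + 3708) - 90061) = 1/((-3 - 594104 + 3708) - 90061) = 1/(-590399 - 90061) = 1/(-680460) = -1/680460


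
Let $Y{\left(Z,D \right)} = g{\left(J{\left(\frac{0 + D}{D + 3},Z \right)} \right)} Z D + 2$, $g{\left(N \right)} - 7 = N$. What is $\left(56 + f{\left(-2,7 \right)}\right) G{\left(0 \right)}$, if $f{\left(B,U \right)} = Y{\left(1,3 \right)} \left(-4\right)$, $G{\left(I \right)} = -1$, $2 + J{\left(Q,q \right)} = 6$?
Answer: $84$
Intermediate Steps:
$J{\left(Q,q \right)} = 4$ ($J{\left(Q,q \right)} = -2 + 6 = 4$)
$g{\left(N \right)} = 7 + N$
$Y{\left(Z,D \right)} = 2 + 11 D Z$ ($Y{\left(Z,D \right)} = \left(7 + 4\right) Z D + 2 = 11 Z D + 2 = 11 D Z + 2 = 2 + 11 D Z$)
$f{\left(B,U \right)} = -140$ ($f{\left(B,U \right)} = \left(2 + 11 \cdot 3 \cdot 1\right) \left(-4\right) = \left(2 + 33\right) \left(-4\right) = 35 \left(-4\right) = -140$)
$\left(56 + f{\left(-2,7 \right)}\right) G{\left(0 \right)} = \left(56 - 140\right) \left(-1\right) = \left(-84\right) \left(-1\right) = 84$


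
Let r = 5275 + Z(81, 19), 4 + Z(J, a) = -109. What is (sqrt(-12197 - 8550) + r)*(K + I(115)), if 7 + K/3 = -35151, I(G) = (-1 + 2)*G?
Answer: -543863158 - 105359*I*sqrt(20747) ≈ -5.4386e+8 - 1.5176e+7*I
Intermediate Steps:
I(G) = G (I(G) = 1*G = G)
Z(J, a) = -113 (Z(J, a) = -4 - 109 = -113)
r = 5162 (r = 5275 - 113 = 5162)
K = -105474 (K = -21 + 3*(-35151) = -21 - 105453 = -105474)
(sqrt(-12197 - 8550) + r)*(K + I(115)) = (sqrt(-12197 - 8550) + 5162)*(-105474 + 115) = (sqrt(-20747) + 5162)*(-105359) = (I*sqrt(20747) + 5162)*(-105359) = (5162 + I*sqrt(20747))*(-105359) = -543863158 - 105359*I*sqrt(20747)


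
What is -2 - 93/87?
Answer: -89/29 ≈ -3.0690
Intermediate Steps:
-2 - 93/87 = -2 - 93*1/87 = -2 - 31/29 = -89/29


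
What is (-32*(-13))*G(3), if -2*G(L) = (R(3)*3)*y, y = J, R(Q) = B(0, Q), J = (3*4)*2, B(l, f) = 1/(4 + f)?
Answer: -14976/7 ≈ -2139.4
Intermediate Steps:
J = 24 (J = 12*2 = 24)
R(Q) = 1/(4 + Q)
y = 24
G(L) = -36/7 (G(L) = -3/(4 + 3)*24/2 = -3/7*24/2 = -(⅐)*3*24/2 = -3*24/14 = -½*72/7 = -36/7)
(-32*(-13))*G(3) = -32*(-13)*(-36/7) = 416*(-36/7) = -14976/7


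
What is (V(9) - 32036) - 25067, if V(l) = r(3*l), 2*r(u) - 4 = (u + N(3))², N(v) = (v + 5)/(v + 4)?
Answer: -5557089/98 ≈ -56705.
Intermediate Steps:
N(v) = (5 + v)/(4 + v)
r(u) = 2 + (8/7 + u)²/2 (r(u) = 2 + (u + (5 + 3)/(4 + 3))²/2 = 2 + (u + 8/7)²/2 = 2 + (8/7 + u)²/2)
V(l) = 2 + (8 + 21*l)²/98 (V(l) = 2 + (8 + 7*(3*l))²/98 = 2 + (8 + 21*l)²/98)
(V(9) - 32036) - 25067 = ((2 + (8 + 21*9)²/98) - 32036) - 25067 = ((2 + (8 + 189)²/98) - 32036) - 25067 = ((2 + (1/98)*197²) - 32036) - 25067 = ((2 + (1/98)*38809) - 32036) - 25067 = ((2 + 38809/98) - 32036) - 25067 = (39005/98 - 32036) - 25067 = -3100523/98 - 25067 = -5557089/98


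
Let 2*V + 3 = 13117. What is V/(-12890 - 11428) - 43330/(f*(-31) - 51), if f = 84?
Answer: 2558741/159418 ≈ 16.051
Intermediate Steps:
V = 6557 (V = -3/2 + (½)*13117 = -3/2 + 13117/2 = 6557)
V/(-12890 - 11428) - 43330/(f*(-31) - 51) = 6557/(-12890 - 11428) - 43330/(84*(-31) - 51) = 6557/(-24318) - 43330/(-2604 - 51) = 6557*(-1/24318) - 43330/(-2655) = -6557/24318 - 43330*(-1/2655) = -6557/24318 + 8666/531 = 2558741/159418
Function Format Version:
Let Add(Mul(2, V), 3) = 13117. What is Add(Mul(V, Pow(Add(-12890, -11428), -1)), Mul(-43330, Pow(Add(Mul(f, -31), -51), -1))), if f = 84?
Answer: Rational(2558741, 159418) ≈ 16.051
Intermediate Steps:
V = 6557 (V = Add(Rational(-3, 2), Mul(Rational(1, 2), 13117)) = Add(Rational(-3, 2), Rational(13117, 2)) = 6557)
Add(Mul(V, Pow(Add(-12890, -11428), -1)), Mul(-43330, Pow(Add(Mul(f, -31), -51), -1))) = Add(Mul(6557, Pow(Add(-12890, -11428), -1)), Mul(-43330, Pow(Add(Mul(84, -31), -51), -1))) = Add(Mul(6557, Pow(-24318, -1)), Mul(-43330, Pow(Add(-2604, -51), -1))) = Add(Mul(6557, Rational(-1, 24318)), Mul(-43330, Pow(-2655, -1))) = Add(Rational(-6557, 24318), Mul(-43330, Rational(-1, 2655))) = Add(Rational(-6557, 24318), Rational(8666, 531)) = Rational(2558741, 159418)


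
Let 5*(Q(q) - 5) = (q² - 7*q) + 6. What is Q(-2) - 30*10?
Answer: -1451/5 ≈ -290.20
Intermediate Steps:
Q(q) = 31/5 - 7*q/5 + q²/5 (Q(q) = 5 + ((q² - 7*q) + 6)/5 = 5 + (6 + q² - 7*q)/5 = 5 + (6/5 - 7*q/5 + q²/5) = 31/5 - 7*q/5 + q²/5)
Q(-2) - 30*10 = (31/5 - 7/5*(-2) + (⅕)*(-2)²) - 30*10 = (31/5 + 14/5 + (⅕)*4) - 300 = (31/5 + 14/5 + ⅘) - 300 = 49/5 - 300 = -1451/5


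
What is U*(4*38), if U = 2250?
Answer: 342000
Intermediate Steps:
U*(4*38) = 2250*(4*38) = 2250*152 = 342000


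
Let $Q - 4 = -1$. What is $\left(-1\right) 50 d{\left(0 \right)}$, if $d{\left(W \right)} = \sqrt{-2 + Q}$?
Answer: $-50$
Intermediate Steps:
$Q = 3$ ($Q = 4 - 1 = 3$)
$d{\left(W \right)} = 1$ ($d{\left(W \right)} = \sqrt{-2 + 3} = \sqrt{1} = 1$)
$\left(-1\right) 50 d{\left(0 \right)} = \left(-1\right) 50 \cdot 1 = \left(-50\right) 1 = -50$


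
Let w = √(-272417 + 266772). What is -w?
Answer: -I*√5645 ≈ -75.133*I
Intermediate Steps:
w = I*√5645 (w = √(-5645) = I*√5645 ≈ 75.133*I)
-w = -I*√5645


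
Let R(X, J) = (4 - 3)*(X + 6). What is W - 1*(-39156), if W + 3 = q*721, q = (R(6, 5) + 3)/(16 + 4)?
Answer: 158775/4 ≈ 39694.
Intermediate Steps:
R(X, J) = 6 + X (R(X, J) = 1*(6 + X) = 6 + X)
q = ¾ (q = ((6 + 6) + 3)/(16 + 4) = (12 + 3)/20 = 15*(1/20) = ¾ ≈ 0.75000)
W = 2151/4 (W = -3 + (¾)*721 = -3 + 2163/4 = 2151/4 ≈ 537.75)
W - 1*(-39156) = 2151/4 - 1*(-39156) = 2151/4 + 39156 = 158775/4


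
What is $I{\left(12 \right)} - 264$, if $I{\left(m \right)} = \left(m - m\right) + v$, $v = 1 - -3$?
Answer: $-260$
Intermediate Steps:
$v = 4$ ($v = 1 + 3 = 4$)
$I{\left(m \right)} = 4$ ($I{\left(m \right)} = \left(m - m\right) + 4 = 0 + 4 = 4$)
$I{\left(12 \right)} - 264 = 4 - 264 = -260$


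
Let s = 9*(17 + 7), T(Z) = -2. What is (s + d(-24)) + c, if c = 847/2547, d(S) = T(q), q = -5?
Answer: 545905/2547 ≈ 214.33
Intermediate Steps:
d(S) = -2
c = 847/2547 (c = 847*(1/2547) = 847/2547 ≈ 0.33255)
s = 216 (s = 9*24 = 216)
(s + d(-24)) + c = (216 - 2) + 847/2547 = 214 + 847/2547 = 545905/2547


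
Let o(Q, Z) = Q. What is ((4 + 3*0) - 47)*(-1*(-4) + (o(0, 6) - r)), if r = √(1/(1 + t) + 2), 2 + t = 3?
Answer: -172 + 43*√10/2 ≈ -104.01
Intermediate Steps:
t = 1 (t = -2 + 3 = 1)
r = √10/2 (r = √(1/(1 + 1) + 2) = √(1/2 + 2) = √(½ + 2) = √(5/2) = √10/2 ≈ 1.5811)
((4 + 3*0) - 47)*(-1*(-4) + (o(0, 6) - r)) = ((4 + 3*0) - 47)*(-1*(-4) + (0 - √10/2)) = ((4 + 0) - 47)*(4 + (0 - √10/2)) = (4 - 47)*(4 - √10/2) = -43*(4 - √10/2) = -172 + 43*√10/2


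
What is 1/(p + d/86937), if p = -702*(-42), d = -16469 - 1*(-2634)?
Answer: 86937/2563236673 ≈ 3.3917e-5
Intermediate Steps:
d = -13835 (d = -16469 + 2634 = -13835)
p = 29484
1/(p + d/86937) = 1/(29484 - 13835/86937) = 1/(2563236673/86937) = 86937/2563236673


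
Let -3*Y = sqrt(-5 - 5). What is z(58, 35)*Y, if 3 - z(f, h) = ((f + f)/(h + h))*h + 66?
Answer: 121*I*sqrt(10)/3 ≈ 127.55*I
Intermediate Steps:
z(f, h) = -63 - f (z(f, h) = 3 - (((f + f)/(h + h))*h + 66) = 3 - (((2*f)/((2*h)))*h + 66) = 3 - (((2*f)*(1/(2*h)))*h + 66) = 3 - ((f/h)*h + 66) = 3 - (f + 66) = 3 - (66 + f) = 3 + (-66 - f) = -63 - f)
Y = -I*sqrt(10)/3 (Y = -sqrt(-5 - 5)/3 = -I*sqrt(10)/3 ≈ -1.0541*I)
z(58, 35)*Y = (-63 - 1*58)*(-I*sqrt(10)/3) = (-63 - 58)*(-I*sqrt(10)/3) = -(-121)*I*sqrt(10)/3 = 121*I*sqrt(10)/3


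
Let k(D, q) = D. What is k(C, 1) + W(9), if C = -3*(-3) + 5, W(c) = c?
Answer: 23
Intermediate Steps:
C = 14 (C = 9 + 5 = 14)
k(C, 1) + W(9) = 14 + 9 = 23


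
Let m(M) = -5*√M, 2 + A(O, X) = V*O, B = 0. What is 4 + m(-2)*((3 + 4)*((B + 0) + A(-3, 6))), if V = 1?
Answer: 4 + 175*I*√2 ≈ 4.0 + 247.49*I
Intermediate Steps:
A(O, X) = -2 + O (A(O, X) = -2 + 1*O = -2 + O)
4 + m(-2)*((3 + 4)*((B + 0) + A(-3, 6))) = 4 + (-5*I*√2)*((3 + 4)*((0 + 0) + (-2 - 3))) = 4 + (-5*I*√2)*(7*(0 - 5)) = 4 + (-5*I*√2)*(7*(-5)) = 4 - 5*I*√2*(-35) = 4 + 175*I*√2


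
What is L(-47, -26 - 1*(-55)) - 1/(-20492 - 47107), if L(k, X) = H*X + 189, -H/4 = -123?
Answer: 977278744/67599 ≈ 14457.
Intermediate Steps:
H = 492 (H = -4*(-123) = 492)
L(k, X) = 189 + 492*X (L(k, X) = 492*X + 189 = 189 + 492*X)
L(-47, -26 - 1*(-55)) - 1/(-20492 - 47107) = (189 + 492*(-26 - 1*(-55))) - 1/(-20492 - 47107) = (189 + 492*(-26 + 55)) - 1/(-67599) = (189 + 492*29) - 1*(-1/67599) = (189 + 14268) + 1/67599 = 14457 + 1/67599 = 977278744/67599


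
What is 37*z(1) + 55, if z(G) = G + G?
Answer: 129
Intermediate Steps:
z(G) = 2*G
37*z(1) + 55 = 37*(2*1) + 55 = 37*2 + 55 = 74 + 55 = 129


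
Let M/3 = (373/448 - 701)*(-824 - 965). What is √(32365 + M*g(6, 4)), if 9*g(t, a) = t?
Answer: √7957800690/56 ≈ 1593.0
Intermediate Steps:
M = 1683493725/448 (M = 3*((373/448 - 701)*(-824 - 965)) = 3*((373*(1/448) - 701)*(-1789)) = 3*((373/448 - 701)*(-1789)) = 3*(-313675/448*(-1789)) = 3*(561164575/448) = 1683493725/448 ≈ 3.7578e+6)
g(t, a) = t/9
√(32365 + M*g(6, 4)) = √(32365 + 1683493725*((⅑)*6)/448) = √(32365 + (1683493725/448)*(⅔)) = √(32365 + 561164575/224) = √(568414335/224) = √7957800690/56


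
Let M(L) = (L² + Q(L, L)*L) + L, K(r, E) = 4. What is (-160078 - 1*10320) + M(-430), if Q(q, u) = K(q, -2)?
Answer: 12352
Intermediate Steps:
Q(q, u) = 4
M(L) = L² + 5*L (M(L) = (L² + 4*L) + L = L² + 5*L)
(-160078 - 1*10320) + M(-430) = (-160078 - 1*10320) - 430*(5 - 430) = (-160078 - 10320) - 430*(-425) = -170398 + 182750 = 12352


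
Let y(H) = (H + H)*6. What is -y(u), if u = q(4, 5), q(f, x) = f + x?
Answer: -108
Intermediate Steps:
u = 9 (u = 4 + 5 = 9)
y(H) = 12*H (y(H) = (2*H)*6 = 12*H)
-y(u) = -12*9 = -1*108 = -108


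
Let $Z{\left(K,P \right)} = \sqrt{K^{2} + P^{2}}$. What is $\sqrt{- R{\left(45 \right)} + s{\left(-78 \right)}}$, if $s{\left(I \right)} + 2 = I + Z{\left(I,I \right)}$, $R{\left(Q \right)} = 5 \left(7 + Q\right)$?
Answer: $\sqrt{-340 + 78 \sqrt{2}} \approx 15.156 i$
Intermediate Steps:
$R{\left(Q \right)} = 35 + 5 Q$
$s{\left(I \right)} = -2 + I + \sqrt{2} \sqrt{I^{2}}$ ($s{\left(I \right)} = -2 + \left(I + \sqrt{I^{2} + I^{2}}\right) = -2 + \left(I + \sqrt{2 I^{2}}\right) = -2 + \left(I + \sqrt{2} \sqrt{I^{2}}\right) = -2 + I + \sqrt{2} \sqrt{I^{2}}$)
$\sqrt{- R{\left(45 \right)} + s{\left(-78 \right)}} = \sqrt{- (35 + 5 \cdot 45) - \left(80 - \sqrt{2} \sqrt{\left(-78\right)^{2}}\right)} = \sqrt{- (35 + 225) - \left(80 - \sqrt{2} \sqrt{6084}\right)} = \sqrt{\left(-1\right) 260 - \left(80 - \sqrt{2} \cdot 78\right)} = \sqrt{-260 - \left(80 - 78 \sqrt{2}\right)} = \sqrt{-340 + 78 \sqrt{2}}$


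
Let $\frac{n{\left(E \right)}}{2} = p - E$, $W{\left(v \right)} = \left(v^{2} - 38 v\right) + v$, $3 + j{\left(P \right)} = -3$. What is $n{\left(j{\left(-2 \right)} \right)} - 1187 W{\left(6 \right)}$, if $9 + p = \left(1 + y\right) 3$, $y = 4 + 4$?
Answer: $220830$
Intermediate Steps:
$y = 8$
$j{\left(P \right)} = -6$ ($j{\left(P \right)} = -3 - 3 = -6$)
$W{\left(v \right)} = v^{2} - 37 v$
$p = 18$ ($p = -9 + \left(1 + 8\right) 3 = -9 + 9 \cdot 3 = -9 + 27 = 18$)
$n{\left(E \right)} = 36 - 2 E$ ($n{\left(E \right)} = 2 \left(18 - E\right) = 36 - 2 E$)
$n{\left(j{\left(-2 \right)} \right)} - 1187 W{\left(6 \right)} = \left(36 - -12\right) - 1187 \cdot 6 \left(-37 + 6\right) = \left(36 + 12\right) - 1187 \cdot 6 \left(-31\right) = 48 - -220782 = 48 + 220782 = 220830$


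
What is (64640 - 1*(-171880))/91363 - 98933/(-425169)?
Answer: 109599787559/38844715347 ≈ 2.8215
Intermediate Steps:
(64640 - 1*(-171880))/91363 - 98933/(-425169) = (64640 + 171880)*(1/91363) - 98933*(-1/425169) = 236520*(1/91363) + 98933/425169 = 236520/91363 + 98933/425169 = 109599787559/38844715347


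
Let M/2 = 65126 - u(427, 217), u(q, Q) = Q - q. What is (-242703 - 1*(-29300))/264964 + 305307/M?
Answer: 13252391783/8655843952 ≈ 1.5310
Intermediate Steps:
M = 130672 (M = 2*(65126 - (217 - 1*427)) = 2*(65126 - (217 - 427)) = 2*(65126 - 1*(-210)) = 2*(65126 + 210) = 2*65336 = 130672)
(-242703 - 1*(-29300))/264964 + 305307/M = (-242703 - 1*(-29300))/264964 + 305307/130672 = (-242703 + 29300)*(1/264964) + 305307*(1/130672) = -213403*1/264964 + 305307/130672 = -213403/264964 + 305307/130672 = 13252391783/8655843952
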